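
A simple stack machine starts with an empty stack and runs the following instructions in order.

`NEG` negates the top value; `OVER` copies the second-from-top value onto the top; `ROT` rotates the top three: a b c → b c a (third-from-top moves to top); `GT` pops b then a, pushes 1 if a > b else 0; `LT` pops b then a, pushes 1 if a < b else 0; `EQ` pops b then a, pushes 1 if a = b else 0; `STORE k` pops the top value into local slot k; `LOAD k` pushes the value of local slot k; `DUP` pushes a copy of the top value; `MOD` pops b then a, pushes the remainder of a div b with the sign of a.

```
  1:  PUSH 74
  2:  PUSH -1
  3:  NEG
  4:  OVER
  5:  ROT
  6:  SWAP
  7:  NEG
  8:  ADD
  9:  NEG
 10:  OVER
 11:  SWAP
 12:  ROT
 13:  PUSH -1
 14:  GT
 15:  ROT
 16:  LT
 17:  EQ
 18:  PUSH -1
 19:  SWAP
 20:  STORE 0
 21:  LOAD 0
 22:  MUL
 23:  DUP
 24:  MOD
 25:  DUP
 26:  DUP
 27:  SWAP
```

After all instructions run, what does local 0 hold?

PUSH 74 -> [74]
PUSH -1 -> [74, -1]
NEG     -> [74, 1]
OVER    -> [74, 1, 74]
ROT     -> [1, 74, 74]
SWAP    -> [1, 74, 74]
NEG     -> [1, 74, -74]
ADD     -> [1, 0]
NEG     -> [1, 0]
OVER    -> [1, 0, 1]
SWAP    -> [1, 1, 0]
ROT     -> [1, 0, 1]
PUSH -1 -> [1, 0, 1, -1]
GT      -> [1, 0, 1]
ROT     -> [0, 1, 1]
LT      -> [0, 0]
EQ      -> [1]
PUSH -1 -> [1, -1]
SWAP    -> [-1, 1]
STORE 0 -> [-1]
LOAD 0  -> [-1, 1]
MUL     -> [-1]
DUP     -> [-1, -1]
MOD     -> [0]
DUP     -> [0, 0]
DUP     -> [0, 0, 0]
SWAP    -> [0, 0, 0]

1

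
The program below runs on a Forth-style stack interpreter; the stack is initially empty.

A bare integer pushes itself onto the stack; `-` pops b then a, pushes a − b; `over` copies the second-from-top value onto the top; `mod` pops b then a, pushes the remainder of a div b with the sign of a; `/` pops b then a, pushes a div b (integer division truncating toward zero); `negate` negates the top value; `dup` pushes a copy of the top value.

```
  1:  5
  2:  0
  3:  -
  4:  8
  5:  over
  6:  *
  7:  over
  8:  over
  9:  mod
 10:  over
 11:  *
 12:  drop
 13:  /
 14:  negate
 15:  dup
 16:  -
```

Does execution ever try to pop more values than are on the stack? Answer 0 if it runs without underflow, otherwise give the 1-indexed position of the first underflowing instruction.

5      : 5
0      : 5 0
-      : 5
8      : 5 8
over   : 5 8 5
*      : 5 40
over   : 5 40 5
over   : 5 40 5 40
mod    : 5 40 5
over   : 5 40 5 40
*      : 5 40 200
drop   : 5 40
/      : 0
negate : 0
dup    : 0 0
-      : 0

0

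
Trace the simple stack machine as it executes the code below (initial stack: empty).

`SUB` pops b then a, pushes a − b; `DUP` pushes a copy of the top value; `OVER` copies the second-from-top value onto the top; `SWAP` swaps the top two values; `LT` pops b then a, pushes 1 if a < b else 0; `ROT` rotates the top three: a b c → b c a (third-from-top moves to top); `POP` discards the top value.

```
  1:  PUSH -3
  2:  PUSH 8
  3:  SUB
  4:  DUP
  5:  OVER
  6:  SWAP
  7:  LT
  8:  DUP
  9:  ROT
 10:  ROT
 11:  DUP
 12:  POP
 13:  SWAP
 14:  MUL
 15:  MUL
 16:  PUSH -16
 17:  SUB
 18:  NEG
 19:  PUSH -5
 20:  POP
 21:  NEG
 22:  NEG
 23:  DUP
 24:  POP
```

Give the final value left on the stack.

-16

PUSH -3  : [-3]
PUSH 8   : [-3, 8]
SUB      : [-11]
DUP      : [-11, -11]
OVER     : [-11, -11, -11]
SWAP     : [-11, -11, -11]
LT       : [-11, 0]
DUP      : [-11, 0, 0]
ROT      : [0, 0, -11]
ROT      : [0, -11, 0]
DUP      : [0, -11, 0, 0]
POP      : [0, -11, 0]
SWAP     : [0, 0, -11]
MUL      : [0, 0]
MUL      : [0]
PUSH -16 : [0, -16]
SUB      : [16]
NEG      : [-16]
PUSH -5  : [-16, -5]
POP      : [-16]
NEG      : [16]
NEG      : [-16]
DUP      : [-16, -16]
POP      : [-16]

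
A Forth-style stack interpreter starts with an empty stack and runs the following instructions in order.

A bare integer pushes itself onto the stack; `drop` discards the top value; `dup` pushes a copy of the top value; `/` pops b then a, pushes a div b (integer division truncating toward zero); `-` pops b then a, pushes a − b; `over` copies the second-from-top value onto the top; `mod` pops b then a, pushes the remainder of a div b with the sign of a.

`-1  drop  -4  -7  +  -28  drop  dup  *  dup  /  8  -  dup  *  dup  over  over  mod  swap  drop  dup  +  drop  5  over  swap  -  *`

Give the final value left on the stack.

-1   → [-1]
drop → []
-4   → [-4]
-7   → [-4, -7]
+    → [-11]
-28  → [-11, -28]
drop → [-11]
dup  → [-11, -11]
*    → [121]
dup  → [121, 121]
/    → [1]
8    → [1, 8]
-    → [-7]
dup  → [-7, -7]
*    → [49]
dup  → [49, 49]
over → [49, 49, 49]
over → [49, 49, 49, 49]
mod  → [49, 49, 0]
swap → [49, 0, 49]
drop → [49, 0]
dup  → [49, 0, 0]
+    → [49, 0]
drop → [49]
5    → [49, 5]
over → [49, 5, 49]
swap → [49, 49, 5]
-    → [49, 44]
*    → [2156]

2156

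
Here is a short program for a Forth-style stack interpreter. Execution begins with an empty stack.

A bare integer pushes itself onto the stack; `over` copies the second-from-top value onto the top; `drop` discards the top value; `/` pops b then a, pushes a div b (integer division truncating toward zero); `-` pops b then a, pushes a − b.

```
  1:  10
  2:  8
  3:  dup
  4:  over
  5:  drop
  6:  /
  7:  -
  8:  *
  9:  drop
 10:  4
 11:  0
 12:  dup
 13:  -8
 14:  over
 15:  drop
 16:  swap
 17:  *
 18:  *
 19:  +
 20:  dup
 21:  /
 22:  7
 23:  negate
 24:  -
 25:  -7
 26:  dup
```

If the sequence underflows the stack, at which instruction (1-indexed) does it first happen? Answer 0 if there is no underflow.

8

10   -> 10
8    -> 10 8
dup  -> 10 8 8
over -> 10 8 8 8
drop -> 10 8 8
/    -> 10 1
-    -> 9
*  — needs 2 operands, stack has 1 → underflow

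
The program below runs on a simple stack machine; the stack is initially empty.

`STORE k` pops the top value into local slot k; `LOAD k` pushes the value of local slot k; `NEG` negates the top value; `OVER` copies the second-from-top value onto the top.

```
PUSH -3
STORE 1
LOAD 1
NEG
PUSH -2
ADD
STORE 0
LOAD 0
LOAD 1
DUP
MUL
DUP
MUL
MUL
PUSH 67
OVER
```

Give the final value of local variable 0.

1

PUSH -3  -3
STORE 1  (empty)
LOAD 1   -3
NEG      3
PUSH -2  3 -2
ADD      1
STORE 0  (empty)
LOAD 0   1
LOAD 1   1 -3
DUP      1 -3 -3
MUL      1 9
DUP      1 9 9
MUL      1 81
MUL      81
PUSH 67  81 67
OVER     81 67 81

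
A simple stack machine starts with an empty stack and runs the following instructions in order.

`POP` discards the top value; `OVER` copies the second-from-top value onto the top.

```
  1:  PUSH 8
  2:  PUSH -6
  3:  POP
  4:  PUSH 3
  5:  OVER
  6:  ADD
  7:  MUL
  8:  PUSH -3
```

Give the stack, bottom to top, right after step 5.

[8, 3, 8]

PUSH 8  -> [8]
PUSH -6 -> [8, -6]
POP     -> [8]
PUSH 3  -> [8, 3]
OVER    -> [8, 3, 8]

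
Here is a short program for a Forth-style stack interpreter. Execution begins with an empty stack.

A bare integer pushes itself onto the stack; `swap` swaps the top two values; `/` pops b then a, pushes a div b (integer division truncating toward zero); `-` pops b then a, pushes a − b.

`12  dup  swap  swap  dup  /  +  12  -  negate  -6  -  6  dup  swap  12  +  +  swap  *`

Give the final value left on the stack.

12      12
dup     12 12
swap    12 12
swap    12 12
dup     12 12 12
/       12 1
+       13
12      13 12
-       1
negate  -1
-6      -1 -6
-       5
6       5 6
dup     5 6 6
swap    5 6 6
12      5 6 6 12
+       5 6 18
+       5 24
swap    24 5
*       120

120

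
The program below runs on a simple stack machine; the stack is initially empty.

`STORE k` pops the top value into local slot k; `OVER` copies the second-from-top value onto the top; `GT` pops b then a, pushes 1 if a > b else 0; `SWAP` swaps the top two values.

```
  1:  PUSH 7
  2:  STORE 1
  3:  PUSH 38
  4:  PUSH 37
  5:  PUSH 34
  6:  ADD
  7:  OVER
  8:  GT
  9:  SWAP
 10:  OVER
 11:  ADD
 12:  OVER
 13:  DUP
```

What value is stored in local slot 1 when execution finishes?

7

PUSH 7  → [7]
STORE 1 → []
PUSH 38 → [38]
PUSH 37 → [38, 37]
PUSH 34 → [38, 37, 34]
ADD     → [38, 71]
OVER    → [38, 71, 38]
GT      → [38, 1]
SWAP    → [1, 38]
OVER    → [1, 38, 1]
ADD     → [1, 39]
OVER    → [1, 39, 1]
DUP     → [1, 39, 1, 1]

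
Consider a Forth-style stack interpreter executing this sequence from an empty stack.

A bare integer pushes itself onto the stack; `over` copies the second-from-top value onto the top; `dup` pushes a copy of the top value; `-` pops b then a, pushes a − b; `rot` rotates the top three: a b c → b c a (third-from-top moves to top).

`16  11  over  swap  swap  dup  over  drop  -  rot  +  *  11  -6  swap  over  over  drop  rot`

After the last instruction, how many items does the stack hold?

16   -> 16
11   -> 16 11
over -> 16 11 16
swap -> 16 16 11
swap -> 16 11 16
dup  -> 16 11 16 16
over -> 16 11 16 16 16
drop -> 16 11 16 16
-    -> 16 11 0
rot  -> 11 0 16
+    -> 11 16
*    -> 176
11   -> 176 11
-6   -> 176 11 -6
swap -> 176 -6 11
over -> 176 -6 11 -6
over -> 176 -6 11 -6 11
drop -> 176 -6 11 -6
rot  -> 176 11 -6 -6

4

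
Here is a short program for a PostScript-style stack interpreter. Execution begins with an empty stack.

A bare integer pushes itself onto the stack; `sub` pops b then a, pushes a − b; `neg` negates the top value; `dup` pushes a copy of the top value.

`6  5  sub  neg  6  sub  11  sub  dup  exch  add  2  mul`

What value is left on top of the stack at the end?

6     6
5     6 5
sub   1
neg   -1
6     -1 6
sub   -7
11    -7 11
sub   -18
dup   -18 -18
exch  -18 -18
add   -36
2     -36 2
mul   -72

-72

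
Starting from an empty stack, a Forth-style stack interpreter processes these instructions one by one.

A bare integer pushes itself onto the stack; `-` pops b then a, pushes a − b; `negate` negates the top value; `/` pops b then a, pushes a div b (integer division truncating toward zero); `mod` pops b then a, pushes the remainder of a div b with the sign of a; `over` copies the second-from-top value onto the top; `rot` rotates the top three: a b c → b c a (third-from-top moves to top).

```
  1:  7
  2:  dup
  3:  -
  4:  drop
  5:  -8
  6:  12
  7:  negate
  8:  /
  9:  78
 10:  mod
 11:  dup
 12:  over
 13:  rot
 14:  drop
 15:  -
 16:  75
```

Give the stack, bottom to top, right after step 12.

7      → 7
dup    → 7 7
-      → 0
drop   → (empty)
-8     → -8
12     → -8 12
negate → -8 -12
/      → 0
78     → 0 78
mod    → 0
dup    → 0 0
over   → 0 0 0

[0, 0, 0]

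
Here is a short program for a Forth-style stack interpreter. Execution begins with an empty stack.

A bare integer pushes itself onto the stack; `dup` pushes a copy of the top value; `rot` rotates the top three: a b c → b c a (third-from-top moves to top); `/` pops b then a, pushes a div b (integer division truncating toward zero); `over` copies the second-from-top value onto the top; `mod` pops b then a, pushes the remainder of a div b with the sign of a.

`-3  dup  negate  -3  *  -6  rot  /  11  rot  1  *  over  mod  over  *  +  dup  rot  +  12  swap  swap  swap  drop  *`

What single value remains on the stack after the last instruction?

-1056

-3     -> -3
dup    -> -3 -3
negate -> -3 3
-3     -> -3 3 -3
*      -> -3 -9
-6     -> -3 -9 -6
rot    -> -9 -6 -3
/      -> -9 2
11     -> -9 2 11
rot    -> 2 11 -9
1      -> 2 11 -9 1
*      -> 2 11 -9
over   -> 2 11 -9 11
mod    -> 2 11 -9
over   -> 2 11 -9 11
*      -> 2 11 -99
+      -> 2 -88
dup    -> 2 -88 -88
rot    -> -88 -88 2
+      -> -88 -86
12     -> -88 -86 12
swap   -> -88 12 -86
swap   -> -88 -86 12
swap   -> -88 12 -86
drop   -> -88 12
*      -> -1056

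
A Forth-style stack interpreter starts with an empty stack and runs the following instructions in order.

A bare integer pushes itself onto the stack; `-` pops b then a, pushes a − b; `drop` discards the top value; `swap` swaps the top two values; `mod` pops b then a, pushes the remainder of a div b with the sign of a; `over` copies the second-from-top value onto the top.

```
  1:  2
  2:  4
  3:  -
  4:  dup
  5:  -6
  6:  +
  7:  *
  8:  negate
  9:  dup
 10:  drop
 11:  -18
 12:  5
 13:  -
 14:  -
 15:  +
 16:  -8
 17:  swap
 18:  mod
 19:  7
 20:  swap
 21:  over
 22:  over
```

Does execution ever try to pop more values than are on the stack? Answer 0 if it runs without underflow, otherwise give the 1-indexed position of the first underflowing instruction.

2      -> 2
4      -> 2 4
-      -> -2
dup    -> -2 -2
-6     -> -2 -2 -6
+      -> -2 -8
*      -> 16
negate -> -16
dup    -> -16 -16
drop   -> -16
-18    -> -16 -18
5      -> -16 -18 5
-      -> -16 -23
-      -> 7
+  — needs 2 operands, stack has 1 → underflow

15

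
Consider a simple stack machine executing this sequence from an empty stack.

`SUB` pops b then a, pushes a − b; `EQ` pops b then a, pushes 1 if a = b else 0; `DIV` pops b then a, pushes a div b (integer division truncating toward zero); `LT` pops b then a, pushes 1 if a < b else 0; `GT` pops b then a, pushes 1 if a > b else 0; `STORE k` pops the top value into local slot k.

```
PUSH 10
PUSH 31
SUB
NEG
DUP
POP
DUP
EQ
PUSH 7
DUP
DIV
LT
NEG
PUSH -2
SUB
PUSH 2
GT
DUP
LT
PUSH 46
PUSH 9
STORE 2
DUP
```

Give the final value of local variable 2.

9

PUSH 10 -> [10]
PUSH 31 -> [10, 31]
SUB     -> [-21]
NEG     -> [21]
DUP     -> [21, 21]
POP     -> [21]
DUP     -> [21, 21]
EQ      -> [1]
PUSH 7  -> [1, 7]
DUP     -> [1, 7, 7]
DIV     -> [1, 1]
LT      -> [0]
NEG     -> [0]
PUSH -2 -> [0, -2]
SUB     -> [2]
PUSH 2  -> [2, 2]
GT      -> [0]
DUP     -> [0, 0]
LT      -> [0]
PUSH 46 -> [0, 46]
PUSH 9  -> [0, 46, 9]
STORE 2 -> [0, 46]
DUP     -> [0, 46, 46]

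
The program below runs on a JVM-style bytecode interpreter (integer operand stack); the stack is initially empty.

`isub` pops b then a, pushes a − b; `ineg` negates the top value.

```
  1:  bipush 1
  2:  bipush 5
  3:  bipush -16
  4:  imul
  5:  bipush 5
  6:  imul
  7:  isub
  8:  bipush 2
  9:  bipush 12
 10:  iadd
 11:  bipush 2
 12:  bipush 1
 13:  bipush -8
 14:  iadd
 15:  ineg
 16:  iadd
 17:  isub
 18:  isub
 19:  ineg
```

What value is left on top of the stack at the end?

-396

bipush 1   : [1]
bipush 5   : [1, 5]
bipush -16 : [1, 5, -16]
imul       : [1, -80]
bipush 5   : [1, -80, 5]
imul       : [1, -400]
isub       : [401]
bipush 2   : [401, 2]
bipush 12  : [401, 2, 12]
iadd       : [401, 14]
bipush 2   : [401, 14, 2]
bipush 1   : [401, 14, 2, 1]
bipush -8  : [401, 14, 2, 1, -8]
iadd       : [401, 14, 2, -7]
ineg       : [401, 14, 2, 7]
iadd       : [401, 14, 9]
isub       : [401, 5]
isub       : [396]
ineg       : [-396]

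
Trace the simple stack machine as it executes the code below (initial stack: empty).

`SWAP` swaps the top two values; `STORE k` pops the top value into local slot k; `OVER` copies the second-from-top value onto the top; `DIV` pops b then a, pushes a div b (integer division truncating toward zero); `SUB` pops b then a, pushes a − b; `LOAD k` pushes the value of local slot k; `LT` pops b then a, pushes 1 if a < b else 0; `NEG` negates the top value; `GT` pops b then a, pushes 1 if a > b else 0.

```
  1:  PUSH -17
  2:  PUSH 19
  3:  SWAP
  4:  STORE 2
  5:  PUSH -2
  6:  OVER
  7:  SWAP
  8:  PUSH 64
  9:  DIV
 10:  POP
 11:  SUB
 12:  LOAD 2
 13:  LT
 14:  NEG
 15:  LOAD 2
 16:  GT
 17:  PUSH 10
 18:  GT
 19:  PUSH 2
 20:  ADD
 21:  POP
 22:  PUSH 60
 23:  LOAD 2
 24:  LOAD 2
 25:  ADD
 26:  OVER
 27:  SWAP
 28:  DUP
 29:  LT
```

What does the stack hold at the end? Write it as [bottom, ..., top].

[60, 60, 0]

PUSH -17 -> [-17]
PUSH 19  -> [-17, 19]
SWAP     -> [19, -17]
STORE 2  -> [19]
PUSH -2  -> [19, -2]
OVER     -> [19, -2, 19]
SWAP     -> [19, 19, -2]
PUSH 64  -> [19, 19, -2, 64]
DIV      -> [19, 19, 0]
POP      -> [19, 19]
SUB      -> [0]
LOAD 2   -> [0, -17]
LT       -> [0]
NEG      -> [0]
LOAD 2   -> [0, -17]
GT       -> [1]
PUSH 10  -> [1, 10]
GT       -> [0]
PUSH 2   -> [0, 2]
ADD      -> [2]
POP      -> []
PUSH 60  -> [60]
LOAD 2   -> [60, -17]
LOAD 2   -> [60, -17, -17]
ADD      -> [60, -34]
OVER     -> [60, -34, 60]
SWAP     -> [60, 60, -34]
DUP      -> [60, 60, -34, -34]
LT       -> [60, 60, 0]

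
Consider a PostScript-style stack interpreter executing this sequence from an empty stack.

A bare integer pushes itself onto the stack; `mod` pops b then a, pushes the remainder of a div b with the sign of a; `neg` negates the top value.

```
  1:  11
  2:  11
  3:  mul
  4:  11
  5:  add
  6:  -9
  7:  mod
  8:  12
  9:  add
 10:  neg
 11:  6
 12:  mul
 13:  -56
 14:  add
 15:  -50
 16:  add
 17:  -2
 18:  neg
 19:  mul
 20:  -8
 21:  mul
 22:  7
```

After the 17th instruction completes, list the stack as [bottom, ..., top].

[-214, -2]

11  -> 11
11  -> 11 11
mul -> 121
11  -> 121 11
add -> 132
-9  -> 132 -9
mod -> 6
12  -> 6 12
add -> 18
neg -> -18
6   -> -18 6
mul -> -108
-56 -> -108 -56
add -> -164
-50 -> -164 -50
add -> -214
-2  -> -214 -2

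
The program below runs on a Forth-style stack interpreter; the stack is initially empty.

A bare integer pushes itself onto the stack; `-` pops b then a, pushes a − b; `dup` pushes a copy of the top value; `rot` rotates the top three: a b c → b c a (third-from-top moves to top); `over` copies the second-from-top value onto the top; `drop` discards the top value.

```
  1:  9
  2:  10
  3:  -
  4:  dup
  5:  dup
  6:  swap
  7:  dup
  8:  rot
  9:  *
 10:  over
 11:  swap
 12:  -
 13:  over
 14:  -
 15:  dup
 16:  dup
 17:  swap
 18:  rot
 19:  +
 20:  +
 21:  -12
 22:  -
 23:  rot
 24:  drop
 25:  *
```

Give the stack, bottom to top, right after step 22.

9    : [9]
10   : [9, 10]
-    : [-1]
dup  : [-1, -1]
dup  : [-1, -1, -1]
swap : [-1, -1, -1]
dup  : [-1, -1, -1, -1]
rot  : [-1, -1, -1, -1]
*    : [-1, -1, 1]
over : [-1, -1, 1, -1]
swap : [-1, -1, -1, 1]
-    : [-1, -1, -2]
over : [-1, -1, -2, -1]
-    : [-1, -1, -1]
dup  : [-1, -1, -1, -1]
dup  : [-1, -1, -1, -1, -1]
swap : [-1, -1, -1, -1, -1]
rot  : [-1, -1, -1, -1, -1]
+    : [-1, -1, -1, -2]
+    : [-1, -1, -3]
-12  : [-1, -1, -3, -12]
-    : [-1, -1, 9]

[-1, -1, 9]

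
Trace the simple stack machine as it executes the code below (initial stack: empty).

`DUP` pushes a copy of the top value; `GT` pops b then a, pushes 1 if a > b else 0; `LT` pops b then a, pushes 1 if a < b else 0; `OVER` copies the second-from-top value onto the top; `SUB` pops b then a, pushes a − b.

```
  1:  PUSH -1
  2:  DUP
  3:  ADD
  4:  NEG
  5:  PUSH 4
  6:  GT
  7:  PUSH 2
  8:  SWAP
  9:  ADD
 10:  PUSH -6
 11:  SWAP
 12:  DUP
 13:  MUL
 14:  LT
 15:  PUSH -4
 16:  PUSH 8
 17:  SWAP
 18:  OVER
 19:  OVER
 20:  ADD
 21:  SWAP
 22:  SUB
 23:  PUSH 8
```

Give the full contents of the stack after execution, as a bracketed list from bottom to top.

[1, 8, 8, 8]

PUSH -1 -> [-1]
DUP     -> [-1, -1]
ADD     -> [-2]
NEG     -> [2]
PUSH 4  -> [2, 4]
GT      -> [0]
PUSH 2  -> [0, 2]
SWAP    -> [2, 0]
ADD     -> [2]
PUSH -6 -> [2, -6]
SWAP    -> [-6, 2]
DUP     -> [-6, 2, 2]
MUL     -> [-6, 4]
LT      -> [1]
PUSH -4 -> [1, -4]
PUSH 8  -> [1, -4, 8]
SWAP    -> [1, 8, -4]
OVER    -> [1, 8, -4, 8]
OVER    -> [1, 8, -4, 8, -4]
ADD     -> [1, 8, -4, 4]
SWAP    -> [1, 8, 4, -4]
SUB     -> [1, 8, 8]
PUSH 8  -> [1, 8, 8, 8]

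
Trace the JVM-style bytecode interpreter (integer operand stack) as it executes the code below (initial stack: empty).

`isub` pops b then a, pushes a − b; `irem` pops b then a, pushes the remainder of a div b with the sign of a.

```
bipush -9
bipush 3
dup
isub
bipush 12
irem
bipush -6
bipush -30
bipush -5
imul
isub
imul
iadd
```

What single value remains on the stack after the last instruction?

-9

bipush -9   -9
bipush 3    -9 3
dup         -9 3 3
isub        -9 0
bipush 12   -9 0 12
irem        -9 0
bipush -6   -9 0 -6
bipush -30  -9 0 -6 -30
bipush -5   -9 0 -6 -30 -5
imul        -9 0 -6 150
isub        -9 0 -156
imul        -9 0
iadd        -9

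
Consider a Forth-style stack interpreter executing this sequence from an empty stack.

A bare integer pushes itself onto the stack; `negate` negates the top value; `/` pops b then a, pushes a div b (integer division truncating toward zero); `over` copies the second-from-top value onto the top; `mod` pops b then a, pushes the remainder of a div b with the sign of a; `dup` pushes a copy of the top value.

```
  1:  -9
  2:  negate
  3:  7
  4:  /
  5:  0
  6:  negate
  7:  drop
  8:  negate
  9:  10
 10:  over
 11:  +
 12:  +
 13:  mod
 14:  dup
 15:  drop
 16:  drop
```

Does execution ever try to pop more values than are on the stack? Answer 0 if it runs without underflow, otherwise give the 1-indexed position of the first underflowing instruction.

-9      -9
negate  9
7       9 7
/       1
0       1 0
negate  1 0
drop    1
negate  -1
10      -1 10
over    -1 10 -1
+       -1 9
+       8
mod  — needs 2 operands, stack has 1 → underflow

13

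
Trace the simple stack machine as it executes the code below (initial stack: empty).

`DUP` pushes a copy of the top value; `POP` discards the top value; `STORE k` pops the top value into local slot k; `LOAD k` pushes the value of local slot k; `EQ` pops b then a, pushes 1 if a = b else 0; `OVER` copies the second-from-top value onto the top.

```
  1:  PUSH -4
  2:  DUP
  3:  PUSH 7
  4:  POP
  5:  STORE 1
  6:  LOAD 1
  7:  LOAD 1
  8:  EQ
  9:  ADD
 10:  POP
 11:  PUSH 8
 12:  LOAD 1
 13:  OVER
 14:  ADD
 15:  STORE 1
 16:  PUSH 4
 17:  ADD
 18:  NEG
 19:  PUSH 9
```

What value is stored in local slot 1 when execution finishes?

PUSH -4  [-4]
DUP      [-4, -4]
PUSH 7   [-4, -4, 7]
POP      [-4, -4]
STORE 1  [-4]
LOAD 1   [-4, -4]
LOAD 1   [-4, -4, -4]
EQ       [-4, 1]
ADD      [-3]
POP      []
PUSH 8   [8]
LOAD 1   [8, -4]
OVER     [8, -4, 8]
ADD      [8, 4]
STORE 1  [8]
PUSH 4   [8, 4]
ADD      [12]
NEG      [-12]
PUSH 9   [-12, 9]

4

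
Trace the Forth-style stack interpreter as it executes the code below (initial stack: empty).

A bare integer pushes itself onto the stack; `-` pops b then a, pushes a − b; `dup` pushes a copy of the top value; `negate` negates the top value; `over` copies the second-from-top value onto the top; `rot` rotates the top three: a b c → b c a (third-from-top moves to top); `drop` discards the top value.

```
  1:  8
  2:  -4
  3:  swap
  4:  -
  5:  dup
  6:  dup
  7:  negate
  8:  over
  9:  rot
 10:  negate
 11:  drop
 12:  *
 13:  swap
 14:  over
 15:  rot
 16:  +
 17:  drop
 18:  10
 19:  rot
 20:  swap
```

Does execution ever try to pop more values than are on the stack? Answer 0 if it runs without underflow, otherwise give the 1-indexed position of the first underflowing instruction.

19

8      → [8]
-4     → [8, -4]
swap   → [-4, 8]
-      → [-12]
dup    → [-12, -12]
dup    → [-12, -12, -12]
negate → [-12, -12, 12]
over   → [-12, -12, 12, -12]
rot    → [-12, 12, -12, -12]
negate → [-12, 12, -12, 12]
drop   → [-12, 12, -12]
*      → [-12, -144]
swap   → [-144, -12]
over   → [-144, -12, -144]
rot    → [-12, -144, -144]
+      → [-12, -288]
drop   → [-12]
10     → [-12, 10]
rot  — needs 3 operands, stack has 2 → underflow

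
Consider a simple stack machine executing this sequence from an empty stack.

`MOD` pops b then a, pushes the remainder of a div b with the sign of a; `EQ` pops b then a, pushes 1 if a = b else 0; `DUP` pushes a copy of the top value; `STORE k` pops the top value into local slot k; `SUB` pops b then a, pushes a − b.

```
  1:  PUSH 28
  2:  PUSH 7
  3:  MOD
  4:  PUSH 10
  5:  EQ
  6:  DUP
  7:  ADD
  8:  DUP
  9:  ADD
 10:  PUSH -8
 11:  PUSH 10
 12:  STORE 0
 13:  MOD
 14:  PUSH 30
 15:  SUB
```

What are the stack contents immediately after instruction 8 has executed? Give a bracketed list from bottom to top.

[0, 0]

PUSH 28 → 28
PUSH 7  → 28 7
MOD     → 0
PUSH 10 → 0 10
EQ      → 0
DUP     → 0 0
ADD     → 0
DUP     → 0 0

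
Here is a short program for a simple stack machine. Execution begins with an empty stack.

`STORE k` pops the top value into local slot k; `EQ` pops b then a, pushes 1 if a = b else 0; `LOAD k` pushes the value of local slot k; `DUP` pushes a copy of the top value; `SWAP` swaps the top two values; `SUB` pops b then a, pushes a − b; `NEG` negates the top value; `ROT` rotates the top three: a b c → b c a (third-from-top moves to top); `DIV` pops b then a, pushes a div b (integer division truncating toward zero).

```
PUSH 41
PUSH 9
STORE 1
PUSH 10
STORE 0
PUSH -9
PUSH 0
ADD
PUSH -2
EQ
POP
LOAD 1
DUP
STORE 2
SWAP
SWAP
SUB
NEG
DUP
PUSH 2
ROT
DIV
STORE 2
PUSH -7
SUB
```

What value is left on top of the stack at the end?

PUSH 41 : 41
PUSH 9  : 41 9
STORE 1 : 41
PUSH 10 : 41 10
STORE 0 : 41
PUSH -9 : 41 -9
PUSH 0  : 41 -9 0
ADD     : 41 -9
PUSH -2 : 41 -9 -2
EQ      : 41 0
POP     : 41
LOAD 1  : 41 9
DUP     : 41 9 9
STORE 2 : 41 9
SWAP    : 9 41
SWAP    : 41 9
SUB     : 32
NEG     : -32
DUP     : -32 -32
PUSH 2  : -32 -32 2
ROT     : -32 2 -32
DIV     : -32 0
STORE 2 : -32
PUSH -7 : -32 -7
SUB     : -25

-25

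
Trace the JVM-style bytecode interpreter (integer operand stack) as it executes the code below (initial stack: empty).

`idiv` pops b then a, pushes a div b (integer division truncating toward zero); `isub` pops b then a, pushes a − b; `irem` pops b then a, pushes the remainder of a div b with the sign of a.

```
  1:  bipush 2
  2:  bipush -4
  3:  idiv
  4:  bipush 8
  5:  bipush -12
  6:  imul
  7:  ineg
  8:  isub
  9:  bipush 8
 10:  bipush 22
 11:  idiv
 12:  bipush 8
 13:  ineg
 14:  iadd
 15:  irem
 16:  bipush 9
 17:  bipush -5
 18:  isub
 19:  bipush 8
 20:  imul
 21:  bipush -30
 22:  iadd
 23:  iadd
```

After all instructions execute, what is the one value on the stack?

bipush 2    [2]
bipush -4   [2, -4]
idiv        [0]
bipush 8    [0, 8]
bipush -12  [0, 8, -12]
imul        [0, -96]
ineg        [0, 96]
isub        [-96]
bipush 8    [-96, 8]
bipush 22   [-96, 8, 22]
idiv        [-96, 0]
bipush 8    [-96, 0, 8]
ineg        [-96, 0, -8]
iadd        [-96, -8]
irem        [0]
bipush 9    [0, 9]
bipush -5   [0, 9, -5]
isub        [0, 14]
bipush 8    [0, 14, 8]
imul        [0, 112]
bipush -30  [0, 112, -30]
iadd        [0, 82]
iadd        [82]

82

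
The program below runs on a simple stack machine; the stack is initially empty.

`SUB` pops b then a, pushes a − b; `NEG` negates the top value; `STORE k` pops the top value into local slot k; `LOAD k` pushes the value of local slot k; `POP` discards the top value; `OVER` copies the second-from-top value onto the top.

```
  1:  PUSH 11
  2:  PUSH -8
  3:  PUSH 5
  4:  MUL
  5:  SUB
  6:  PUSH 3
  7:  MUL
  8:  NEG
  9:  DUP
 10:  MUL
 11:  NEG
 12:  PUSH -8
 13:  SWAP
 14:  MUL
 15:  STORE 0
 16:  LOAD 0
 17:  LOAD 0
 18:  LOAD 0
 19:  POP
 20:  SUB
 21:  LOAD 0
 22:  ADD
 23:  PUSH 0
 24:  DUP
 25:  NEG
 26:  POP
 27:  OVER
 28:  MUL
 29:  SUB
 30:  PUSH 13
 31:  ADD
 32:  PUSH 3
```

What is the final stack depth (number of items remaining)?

2

PUSH 11 → 11
PUSH -8 → 11 -8
PUSH 5  → 11 -8 5
MUL     → 11 -40
SUB     → 51
PUSH 3  → 51 3
MUL     → 153
NEG     → -153
DUP     → -153 -153
MUL     → 23409
NEG     → -23409
PUSH -8 → -23409 -8
SWAP    → -8 -23409
MUL     → 187272
STORE 0 → (empty)
LOAD 0  → 187272
LOAD 0  → 187272 187272
LOAD 0  → 187272 187272 187272
POP     → 187272 187272
SUB     → 0
LOAD 0  → 0 187272
ADD     → 187272
PUSH 0  → 187272 0
DUP     → 187272 0 0
NEG     → 187272 0 0
POP     → 187272 0
OVER    → 187272 0 187272
MUL     → 187272 0
SUB     → 187272
PUSH 13 → 187272 13
ADD     → 187285
PUSH 3  → 187285 3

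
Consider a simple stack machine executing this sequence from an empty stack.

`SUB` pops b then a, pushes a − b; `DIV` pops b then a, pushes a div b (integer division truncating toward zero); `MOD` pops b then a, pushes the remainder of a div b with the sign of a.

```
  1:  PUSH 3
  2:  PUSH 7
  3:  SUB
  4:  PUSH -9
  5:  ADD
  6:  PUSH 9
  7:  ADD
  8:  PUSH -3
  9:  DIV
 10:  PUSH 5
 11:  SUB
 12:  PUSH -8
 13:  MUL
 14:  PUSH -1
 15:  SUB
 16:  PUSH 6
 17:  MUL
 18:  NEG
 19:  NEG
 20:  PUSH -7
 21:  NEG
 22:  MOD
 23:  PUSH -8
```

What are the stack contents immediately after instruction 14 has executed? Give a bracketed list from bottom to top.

PUSH 3  → 3
PUSH 7  → 3 7
SUB     → -4
PUSH -9 → -4 -9
ADD     → -13
PUSH 9  → -13 9
ADD     → -4
PUSH -3 → -4 -3
DIV     → 1
PUSH 5  → 1 5
SUB     → -4
PUSH -8 → -4 -8
MUL     → 32
PUSH -1 → 32 -1

[32, -1]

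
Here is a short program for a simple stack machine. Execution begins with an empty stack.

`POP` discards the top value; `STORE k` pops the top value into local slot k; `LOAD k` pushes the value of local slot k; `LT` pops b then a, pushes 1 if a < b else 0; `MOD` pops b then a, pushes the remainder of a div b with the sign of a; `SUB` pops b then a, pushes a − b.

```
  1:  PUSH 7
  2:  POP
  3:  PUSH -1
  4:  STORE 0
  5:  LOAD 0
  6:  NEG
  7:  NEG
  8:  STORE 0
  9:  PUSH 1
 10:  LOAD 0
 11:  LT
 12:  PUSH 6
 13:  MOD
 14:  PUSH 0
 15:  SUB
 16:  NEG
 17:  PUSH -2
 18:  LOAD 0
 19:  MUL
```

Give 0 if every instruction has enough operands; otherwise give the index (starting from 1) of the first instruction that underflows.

0

PUSH 7  : [7]
POP     : []
PUSH -1 : [-1]
STORE 0 : []
LOAD 0  : [-1]
NEG     : [1]
NEG     : [-1]
STORE 0 : []
PUSH 1  : [1]
LOAD 0  : [1, -1]
LT      : [0]
PUSH 6  : [0, 6]
MOD     : [0]
PUSH 0  : [0, 0]
SUB     : [0]
NEG     : [0]
PUSH -2 : [0, -2]
LOAD 0  : [0, -2, -1]
MUL     : [0, 2]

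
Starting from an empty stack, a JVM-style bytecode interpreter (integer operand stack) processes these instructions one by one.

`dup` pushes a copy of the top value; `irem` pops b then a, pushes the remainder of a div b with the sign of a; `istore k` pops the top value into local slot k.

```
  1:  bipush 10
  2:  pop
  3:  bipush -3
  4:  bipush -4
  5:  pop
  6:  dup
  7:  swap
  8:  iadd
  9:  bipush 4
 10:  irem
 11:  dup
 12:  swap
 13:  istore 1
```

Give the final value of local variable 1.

-2

bipush 10 -> 10
pop       -> (empty)
bipush -3 -> -3
bipush -4 -> -3 -4
pop       -> -3
dup       -> -3 -3
swap      -> -3 -3
iadd      -> -6
bipush 4  -> -6 4
irem      -> -2
dup       -> -2 -2
swap      -> -2 -2
istore 1  -> -2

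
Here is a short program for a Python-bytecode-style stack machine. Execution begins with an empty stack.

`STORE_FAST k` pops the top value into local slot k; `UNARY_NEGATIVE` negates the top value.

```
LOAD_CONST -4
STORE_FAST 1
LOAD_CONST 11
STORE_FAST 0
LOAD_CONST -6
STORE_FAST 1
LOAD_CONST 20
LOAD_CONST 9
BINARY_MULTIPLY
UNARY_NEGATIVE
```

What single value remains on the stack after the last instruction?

LOAD_CONST -4   → [-4]
STORE_FAST 1    → []
LOAD_CONST 11   → [11]
STORE_FAST 0    → []
LOAD_CONST -6   → [-6]
STORE_FAST 1    → []
LOAD_CONST 20   → [20]
LOAD_CONST 9    → [20, 9]
BINARY_MULTIPLY → [180]
UNARY_NEGATIVE  → [-180]

-180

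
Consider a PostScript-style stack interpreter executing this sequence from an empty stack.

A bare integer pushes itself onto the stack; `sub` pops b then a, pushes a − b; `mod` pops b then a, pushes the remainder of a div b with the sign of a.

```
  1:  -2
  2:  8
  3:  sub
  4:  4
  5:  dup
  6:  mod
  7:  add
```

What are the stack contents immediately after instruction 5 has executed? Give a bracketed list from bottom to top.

[-10, 4, 4]

-2  -> -2
8   -> -2 8
sub -> -10
4   -> -10 4
dup -> -10 4 4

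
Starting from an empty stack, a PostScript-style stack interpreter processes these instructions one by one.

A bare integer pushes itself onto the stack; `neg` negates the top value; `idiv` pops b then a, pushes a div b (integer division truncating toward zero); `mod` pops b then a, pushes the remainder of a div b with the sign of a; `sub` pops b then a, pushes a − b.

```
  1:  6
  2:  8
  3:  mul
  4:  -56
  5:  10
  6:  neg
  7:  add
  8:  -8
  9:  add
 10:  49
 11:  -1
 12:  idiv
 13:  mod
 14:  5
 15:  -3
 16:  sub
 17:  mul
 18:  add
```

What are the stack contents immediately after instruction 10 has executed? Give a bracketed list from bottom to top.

[48, -74, 49]

6    [6]
8    [6, 8]
mul  [48]
-56  [48, -56]
10   [48, -56, 10]
neg  [48, -56, -10]
add  [48, -66]
-8   [48, -66, -8]
add  [48, -74]
49   [48, -74, 49]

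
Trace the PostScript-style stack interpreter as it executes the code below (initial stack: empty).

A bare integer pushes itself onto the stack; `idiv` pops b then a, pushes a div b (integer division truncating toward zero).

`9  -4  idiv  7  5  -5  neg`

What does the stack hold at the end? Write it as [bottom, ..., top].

9     [9]
-4    [9, -4]
idiv  [-2]
7     [-2, 7]
5     [-2, 7, 5]
-5    [-2, 7, 5, -5]
neg   [-2, 7, 5, 5]

[-2, 7, 5, 5]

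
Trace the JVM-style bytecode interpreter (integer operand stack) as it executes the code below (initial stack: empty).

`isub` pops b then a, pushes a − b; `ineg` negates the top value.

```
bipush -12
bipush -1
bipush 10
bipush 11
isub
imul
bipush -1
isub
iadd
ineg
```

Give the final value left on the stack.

bipush -12 : [-12]
bipush -1  : [-12, -1]
bipush 10  : [-12, -1, 10]
bipush 11  : [-12, -1, 10, 11]
isub       : [-12, -1, -1]
imul       : [-12, 1]
bipush -1  : [-12, 1, -1]
isub       : [-12, 2]
iadd       : [-10]
ineg       : [10]

10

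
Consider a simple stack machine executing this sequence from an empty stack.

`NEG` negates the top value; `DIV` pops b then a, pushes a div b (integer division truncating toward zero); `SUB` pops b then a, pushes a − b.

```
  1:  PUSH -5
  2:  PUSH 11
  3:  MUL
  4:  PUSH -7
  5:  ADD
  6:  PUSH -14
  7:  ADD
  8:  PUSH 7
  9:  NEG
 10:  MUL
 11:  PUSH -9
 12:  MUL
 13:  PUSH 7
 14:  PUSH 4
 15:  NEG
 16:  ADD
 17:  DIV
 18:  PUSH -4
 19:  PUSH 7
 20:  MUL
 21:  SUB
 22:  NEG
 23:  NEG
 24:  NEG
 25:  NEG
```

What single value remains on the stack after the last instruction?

-1568

PUSH -5  -> [-5]
PUSH 11  -> [-5, 11]
MUL      -> [-55]
PUSH -7  -> [-55, -7]
ADD      -> [-62]
PUSH -14 -> [-62, -14]
ADD      -> [-76]
PUSH 7   -> [-76, 7]
NEG      -> [-76, -7]
MUL      -> [532]
PUSH -9  -> [532, -9]
MUL      -> [-4788]
PUSH 7   -> [-4788, 7]
PUSH 4   -> [-4788, 7, 4]
NEG      -> [-4788, 7, -4]
ADD      -> [-4788, 3]
DIV      -> [-1596]
PUSH -4  -> [-1596, -4]
PUSH 7   -> [-1596, -4, 7]
MUL      -> [-1596, -28]
SUB      -> [-1568]
NEG      -> [1568]
NEG      -> [-1568]
NEG      -> [1568]
NEG      -> [-1568]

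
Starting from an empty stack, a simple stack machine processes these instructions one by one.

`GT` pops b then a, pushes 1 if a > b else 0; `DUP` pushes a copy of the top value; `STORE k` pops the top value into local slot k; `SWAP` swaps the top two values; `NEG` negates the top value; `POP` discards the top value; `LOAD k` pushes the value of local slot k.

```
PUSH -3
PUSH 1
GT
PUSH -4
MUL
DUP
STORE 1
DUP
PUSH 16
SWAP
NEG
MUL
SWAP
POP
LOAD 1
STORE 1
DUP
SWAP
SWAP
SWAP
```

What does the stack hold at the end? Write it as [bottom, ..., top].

PUSH -3  -3
PUSH 1   -3 1
GT       0
PUSH -4  0 -4
MUL      0
DUP      0 0
STORE 1  0
DUP      0 0
PUSH 16  0 0 16
SWAP     0 16 0
NEG      0 16 0
MUL      0 0
SWAP     0 0
POP      0
LOAD 1   0 0
STORE 1  0
DUP      0 0
SWAP     0 0
SWAP     0 0
SWAP     0 0

[0, 0]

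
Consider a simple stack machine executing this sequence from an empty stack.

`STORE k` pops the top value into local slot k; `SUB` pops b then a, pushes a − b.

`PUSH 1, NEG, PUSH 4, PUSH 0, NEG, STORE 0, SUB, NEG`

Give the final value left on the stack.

5

PUSH 1   1
NEG      -1
PUSH 4   -1 4
PUSH 0   -1 4 0
NEG      -1 4 0
STORE 0  -1 4
SUB      -5
NEG      5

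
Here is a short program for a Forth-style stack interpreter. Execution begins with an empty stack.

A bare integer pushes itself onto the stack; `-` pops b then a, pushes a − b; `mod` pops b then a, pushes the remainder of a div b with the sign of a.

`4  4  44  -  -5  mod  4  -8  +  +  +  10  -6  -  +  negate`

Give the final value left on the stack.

-16

4       4
4       4 4
44      4 4 44
-       4 -40
-5      4 -40 -5
mod     4 0
4       4 0 4
-8      4 0 4 -8
+       4 0 -4
+       4 -4
+       0
10      0 10
-6      0 10 -6
-       0 16
+       16
negate  -16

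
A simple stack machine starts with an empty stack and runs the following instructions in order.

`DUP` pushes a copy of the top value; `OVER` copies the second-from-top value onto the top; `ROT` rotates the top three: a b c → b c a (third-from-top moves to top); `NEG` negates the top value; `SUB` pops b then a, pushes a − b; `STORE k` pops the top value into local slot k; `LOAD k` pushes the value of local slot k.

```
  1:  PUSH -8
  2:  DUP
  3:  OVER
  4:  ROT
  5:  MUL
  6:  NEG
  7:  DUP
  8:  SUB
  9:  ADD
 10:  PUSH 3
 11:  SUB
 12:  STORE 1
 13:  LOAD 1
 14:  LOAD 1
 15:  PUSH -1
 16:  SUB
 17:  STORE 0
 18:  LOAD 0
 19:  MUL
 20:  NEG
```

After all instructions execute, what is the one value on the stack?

-110

PUSH -8  -8
DUP      -8 -8
OVER     -8 -8 -8
ROT      -8 -8 -8
MUL      -8 64
NEG      -8 -64
DUP      -8 -64 -64
SUB      -8 0
ADD      -8
PUSH 3   -8 3
SUB      -11
STORE 1  (empty)
LOAD 1   -11
LOAD 1   -11 -11
PUSH -1  -11 -11 -1
SUB      -11 -10
STORE 0  -11
LOAD 0   -11 -10
MUL      110
NEG      -110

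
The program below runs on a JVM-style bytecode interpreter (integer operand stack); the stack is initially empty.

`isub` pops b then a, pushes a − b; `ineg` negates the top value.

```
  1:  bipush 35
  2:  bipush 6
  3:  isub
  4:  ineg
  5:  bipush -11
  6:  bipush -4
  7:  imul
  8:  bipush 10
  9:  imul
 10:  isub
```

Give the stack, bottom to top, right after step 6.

[-29, -11, -4]

bipush 35  -> 35
bipush 6   -> 35 6
isub       -> 29
ineg       -> -29
bipush -11 -> -29 -11
bipush -4  -> -29 -11 -4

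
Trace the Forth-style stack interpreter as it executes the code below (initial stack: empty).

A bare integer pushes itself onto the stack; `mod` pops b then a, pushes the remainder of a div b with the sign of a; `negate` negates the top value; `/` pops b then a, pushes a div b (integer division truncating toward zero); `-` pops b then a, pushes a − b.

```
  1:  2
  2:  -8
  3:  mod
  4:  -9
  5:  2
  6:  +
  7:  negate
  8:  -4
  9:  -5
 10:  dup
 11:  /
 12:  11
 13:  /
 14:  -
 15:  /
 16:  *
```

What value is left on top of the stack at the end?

2      -> [2]
-8     -> [2, -8]
mod    -> [2]
-9     -> [2, -9]
2      -> [2, -9, 2]
+      -> [2, -7]
negate -> [2, 7]
-4     -> [2, 7, -4]
-5     -> [2, 7, -4, -5]
dup    -> [2, 7, -4, -5, -5]
/      -> [2, 7, -4, 1]
11     -> [2, 7, -4, 1, 11]
/      -> [2, 7, -4, 0]
-      -> [2, 7, -4]
/      -> [2, -1]
*      -> [-2]

-2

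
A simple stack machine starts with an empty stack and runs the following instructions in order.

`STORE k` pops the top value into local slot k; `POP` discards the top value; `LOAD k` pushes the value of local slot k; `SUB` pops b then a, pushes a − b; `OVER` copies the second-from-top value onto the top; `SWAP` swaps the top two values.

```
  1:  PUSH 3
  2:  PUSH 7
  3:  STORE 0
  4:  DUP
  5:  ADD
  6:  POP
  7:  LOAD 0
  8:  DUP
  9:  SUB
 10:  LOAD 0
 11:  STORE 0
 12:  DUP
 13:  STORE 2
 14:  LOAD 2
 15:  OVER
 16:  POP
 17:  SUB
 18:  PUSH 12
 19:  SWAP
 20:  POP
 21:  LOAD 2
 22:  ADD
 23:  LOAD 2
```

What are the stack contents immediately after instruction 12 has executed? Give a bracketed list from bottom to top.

[0, 0]

PUSH 3   3
PUSH 7   3 7
STORE 0  3
DUP      3 3
ADD      6
POP      (empty)
LOAD 0   7
DUP      7 7
SUB      0
LOAD 0   0 7
STORE 0  0
DUP      0 0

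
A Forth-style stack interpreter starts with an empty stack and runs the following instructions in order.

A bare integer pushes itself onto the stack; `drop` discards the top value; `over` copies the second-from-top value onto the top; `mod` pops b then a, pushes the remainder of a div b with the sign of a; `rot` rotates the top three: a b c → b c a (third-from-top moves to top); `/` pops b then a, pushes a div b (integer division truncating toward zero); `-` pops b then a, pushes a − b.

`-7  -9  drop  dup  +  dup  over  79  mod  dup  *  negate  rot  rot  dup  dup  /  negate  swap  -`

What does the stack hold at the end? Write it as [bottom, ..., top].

[-196, -14, 13]

-7     → [-7]
-9     → [-7, -9]
drop   → [-7]
dup    → [-7, -7]
+      → [-14]
dup    → [-14, -14]
over   → [-14, -14, -14]
79     → [-14, -14, -14, 79]
mod    → [-14, -14, -14]
dup    → [-14, -14, -14, -14]
*      → [-14, -14, 196]
negate → [-14, -14, -196]
rot    → [-14, -196, -14]
rot    → [-196, -14, -14]
dup    → [-196, -14, -14, -14]
dup    → [-196, -14, -14, -14, -14]
/      → [-196, -14, -14, 1]
negate → [-196, -14, -14, -1]
swap   → [-196, -14, -1, -14]
-      → [-196, -14, 13]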